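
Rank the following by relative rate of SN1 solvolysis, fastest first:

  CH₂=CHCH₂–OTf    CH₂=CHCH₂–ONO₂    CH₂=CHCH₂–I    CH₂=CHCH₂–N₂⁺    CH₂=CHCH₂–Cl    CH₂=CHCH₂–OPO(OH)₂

CH₂=CHCH₂–N₂⁺ > CH₂=CHCH₂–OTf > CH₂=CHCH₂–I > CH₂=CHCH₂–Cl > CH₂=CHCH₂–ONO₂ > CH₂=CHCH₂–OPO(OH)₂

Identical carbon frameworks mean the comparison reduces to leaving-group quality.
Leaving-group ability tracks the stability of the departed species; conjugate-acid pKₐ is the usual yardstick (lower pKₐ → better LG).
CH₂=CHCH₂–N₂⁺ loses N₂: no meaningful conjugate acid; N₂ departs as an exceptionally stable neutral molecule
CH₂=CHCH₂–OTf loses OTf⁻: pKₐ(CF₃SO₃H (triflic acid)) ≈ -14
CH₂=CHCH₂–I loses I⁻: pKₐ(HI) ≈ -10
CH₂=CHCH₂–Cl loses Cl⁻: pKₐ(HCl) ≈ -7
CH₂=CHCH₂–ONO₂ loses NO₃⁻: pKₐ(HNO₃) ≈ -1.3
CH₂=CHCH₂–OPO(OH)₂ loses H₂PO₄⁻: pKₐ(H₃PO₄) ≈ 2.1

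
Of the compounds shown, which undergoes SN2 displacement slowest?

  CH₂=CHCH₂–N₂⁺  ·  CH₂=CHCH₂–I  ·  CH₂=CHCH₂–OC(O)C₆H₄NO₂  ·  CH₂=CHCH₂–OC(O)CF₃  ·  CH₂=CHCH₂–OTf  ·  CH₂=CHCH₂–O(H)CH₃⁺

The skeletons are identical, so relative rate is governed entirely by leaving-group ability.
A good leaving group is a weak base: the lower the pKₐ of its conjugate acid, the more readily it departs.
CH₂=CHCH₂–N₂⁺ loses N₂: no meaningful conjugate acid; N₂ departs as an exceptionally stable neutral molecule
CH₂=CHCH₂–OTf loses OTf⁻: pKₐ(CF₃SO₃H (triflic acid)) ≈ -14
CH₂=CHCH₂–I loses I⁻: pKₐ(HI) ≈ -10
CH₂=CHCH₂–O(H)CH₃⁺ loses R'OH: pKₐ(R'OH₂⁺) ≈ -2.4
CH₂=CHCH₂–OC(O)CF₃ loses CF₃COO⁻: pKₐ(CF₃COOH) ≈ 0.2
CH₂=CHCH₂–OC(O)C₆H₄NO₂ loses p-O₂N–C₆H₄–COO⁻: pKₐ(p-nitrobenzoic acid) ≈ 3.4

CH₂=CHCH₂–OC(O)C₆H₄NO₂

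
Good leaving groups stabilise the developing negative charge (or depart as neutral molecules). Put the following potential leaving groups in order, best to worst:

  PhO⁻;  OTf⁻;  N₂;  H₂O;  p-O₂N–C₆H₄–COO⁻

A good leaving group is a weak base: the lower the pKₐ of its conjugate acid, the more readily it departs.
N₂: no meaningful conjugate acid; N₂ departs as an exceptionally stable neutral molecule
OTf⁻: pKₐ(CF₃SO₃H (triflic acid)) ≈ -14
H₂O: pKₐ(H₃O⁺) ≈ -1.7
p-O₂N–C₆H₄–COO⁻: pKₐ(p-nitrobenzoic acid) ≈ 3.4
PhO⁻: pKₐ(C₆H₅OH (phenol)) ≈ 10

N₂ > OTf⁻ > H₂O > p-O₂N–C₆H₄–COO⁻ > PhO⁻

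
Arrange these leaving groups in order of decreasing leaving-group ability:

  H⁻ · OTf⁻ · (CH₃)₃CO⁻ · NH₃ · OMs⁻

OTf⁻ > OMs⁻ > NH₃ > (CH₃)₃CO⁻ > H⁻

The more stable X⁻ (or X) is on its own — i.e. the weaker a base it is — the better a leaving group it makes.
OTf⁻: pKₐ(CF₃SO₃H (triflic acid)) ≈ -14
OMs⁻: pKₐ(CH₃SO₃H (MsOH)) ≈ -1.9 — resonance-delocalised alkanesulfonate
NH₃: pKₐ(NH₄⁺) ≈ 9.2 — neutral but moderately basic; leaves from R–NH₃⁺
(CH₃)₃CO⁻: pKₐ(t-BuOH) ≈ 18 — bulky, strongly basic alkoxide
H⁻: pKₐ(H₂) ≈ 36 — extremely strong base; leaves only in special hydride-transfer contexts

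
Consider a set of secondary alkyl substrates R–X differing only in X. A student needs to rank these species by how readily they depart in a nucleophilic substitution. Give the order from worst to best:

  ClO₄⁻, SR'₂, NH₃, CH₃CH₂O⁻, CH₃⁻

CH₃⁻ < CH₃CH₂O⁻ < NH₃ < SR'₂ < ClO₄⁻

ClO₄⁻: pKₐ(HClO₄) ≈ -10
SR'₂: pKₐ(R'₂SH⁺) ≈ -7
NH₃: pKₐ(NH₄⁺) ≈ 9.2
CH₃CH₂O⁻: pKₐ(CH₃CH₂OH) ≈ 16
CH₃⁻: pKₐ(CH₄) ≈ 48
Listed from poorest to best leaving group as asked.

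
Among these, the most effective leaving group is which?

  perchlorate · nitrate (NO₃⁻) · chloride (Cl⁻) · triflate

Leaving-group ability tracks the stability of the departed species; conjugate-acid pKₐ is the usual yardstick (lower pKₐ → better LG).
triflate: pKₐ(CF₃SO₃H (triflic acid)) ≈ -14
perchlorate: pKₐ(HClO₄) ≈ -10
chloride (Cl⁻): pKₐ(HCl) ≈ -7
nitrate (NO₃⁻): pKₐ(HNO₃) ≈ -1.3

triflate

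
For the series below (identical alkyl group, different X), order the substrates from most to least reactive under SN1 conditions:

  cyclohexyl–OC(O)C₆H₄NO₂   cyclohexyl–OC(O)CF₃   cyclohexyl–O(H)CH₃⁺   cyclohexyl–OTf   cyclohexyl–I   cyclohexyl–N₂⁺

The skeletons are identical, so relative rate is governed entirely by leaving-group ability.
Leaving-group ability tracks the stability of the departed species; conjugate-acid pKₐ is the usual yardstick (lower pKₐ → better LG).
cyclohexyl–N₂⁺ loses N₂: no meaningful conjugate acid; N₂ departs as an exceptionally stable neutral molecule
cyclohexyl–OTf loses OTf⁻: pKₐ(CF₃SO₃H (triflic acid)) ≈ -14
cyclohexyl–I loses I⁻: pKₐ(HI) ≈ -10
cyclohexyl–O(H)CH₃⁺ loses R'OH: pKₐ(R'OH₂⁺) ≈ -2.4
cyclohexyl–OC(O)CF₃ loses CF₃COO⁻: pKₐ(CF₃COOH) ≈ 0.2
cyclohexyl–OC(O)C₆H₄NO₂ loses p-O₂N–C₆H₄–COO⁻: pKₐ(p-nitrobenzoic acid) ≈ 3.4

cyclohexyl–N₂⁺ > cyclohexyl–OTf > cyclohexyl–I > cyclohexyl–O(H)CH₃⁺ > cyclohexyl–OC(O)CF₃ > cyclohexyl–OC(O)C₆H₄NO₂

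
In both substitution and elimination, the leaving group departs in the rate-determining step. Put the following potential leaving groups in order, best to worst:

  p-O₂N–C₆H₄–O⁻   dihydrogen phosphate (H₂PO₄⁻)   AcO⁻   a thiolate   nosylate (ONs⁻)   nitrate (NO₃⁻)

The more stable X⁻ (or X) is on its own — i.e. the weaker a base it is — the better a leaving group it makes.
nosylate (ONs⁻): pKₐ(p-O₂NC₆H₄SO₃H) ≈ -3.5
nitrate (NO₃⁻): pKₐ(HNO₃) ≈ -1.3
dihydrogen phosphate (H₂PO₄⁻): pKₐ(H₃PO₄) ≈ 2.1
AcO⁻: pKₐ(CH₃COOH) ≈ 4.8
p-O₂N–C₆H₄–O⁻: pKₐ(p-nitrophenol) ≈ 7.2
a thiolate: pKₐ(RSH (a thiol)) ≈ 10.5

nosylate (ONs⁻) > nitrate (NO₃⁻) > dihydrogen phosphate (H₂PO₄⁻) > AcO⁻ > p-O₂N–C₆H₄–O⁻ > a thiolate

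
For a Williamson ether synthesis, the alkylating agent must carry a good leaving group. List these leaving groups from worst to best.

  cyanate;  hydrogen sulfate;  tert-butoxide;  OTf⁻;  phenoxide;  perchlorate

tert-butoxide < phenoxide < cyanate < hydrogen sulfate < perchlorate < OTf⁻

Leaving-group ability tracks the stability of the departed species; conjugate-acid pKₐ is the usual yardstick (lower pKₐ → better LG).
OTf⁻: pKₐ(CF₃SO₃H (triflic acid)) ≈ -14
perchlorate: pKₐ(HClO₄) ≈ -10
hydrogen sulfate: pKₐ(H₂SO₄) ≈ -3
cyanate: pKₐ(HOCN) ≈ 3.5
phenoxide: pKₐ(C₆H₅OH (phenol)) ≈ 10
tert-butoxide: pKₐ(t-BuOH) ≈ 18
Listed from poorest to best leaving group as asked.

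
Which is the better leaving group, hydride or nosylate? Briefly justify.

nosylate

nosylate is the better leaving group.
pKₐ(p-O₂NC₆H₄SO₃H) ≈ -3.5 versus pKₐ(H₂) ≈ 36: nosylate is the much weaker base.
P-nitro group further stabilises the sulfonate.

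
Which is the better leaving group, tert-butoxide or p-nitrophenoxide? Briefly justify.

p-nitrophenoxide

p-nitrophenoxide is the better leaving group.
pKₐ(p-nitrophenol) ≈ 7.2 versus pKₐ(t-BuOH) ≈ 18: p-nitrophenoxide is the much weaker base.
Nitro group delocalises the charge; the classic chromogenic LG.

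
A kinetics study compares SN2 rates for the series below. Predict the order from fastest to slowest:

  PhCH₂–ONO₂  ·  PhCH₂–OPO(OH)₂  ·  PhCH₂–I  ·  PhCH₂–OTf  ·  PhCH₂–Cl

PhCH₂–OTf > PhCH₂–I > PhCH₂–Cl > PhCH₂–ONO₂ > PhCH₂–OPO(OH)₂

Same R in every case — rank the leaving groups.
Leaving-group ability tracks the stability of the departed species; conjugate-acid pKₐ is the usual yardstick (lower pKₐ → better LG).
PhCH₂–OTf loses OTf⁻: pKₐ(CF₃SO₃H (triflic acid)) ≈ -14
PhCH₂–I loses I⁻: pKₐ(HI) ≈ -10
PhCH₂–Cl loses Cl⁻: pKₐ(HCl) ≈ -7
PhCH₂–ONO₂ loses NO₃⁻: pKₐ(HNO₃) ≈ -1.3
PhCH₂–OPO(OH)₂ loses H₂PO₄⁻: pKₐ(H₃PO₄) ≈ 2.1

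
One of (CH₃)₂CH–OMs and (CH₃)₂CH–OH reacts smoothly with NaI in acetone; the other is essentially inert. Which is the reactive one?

From (CH₃)₂CH–OH the departing group would be OH⁻ (pKₐ(H₂O) ≈ 15.7). Strong base; essentially never leaves without prior activation.
From (CH₃)₂CH–OMs the leaving group is OMs⁻ (pKₐ(CH₃SO₃H (MsOH)) ≈ -1.9). Resonance-delocalised alkanesulfonate.
(In practice (CH₃)₂CH–OMs is made from (CH₃)₂CH–OH by treatment with MsCl / Et₃N, converting the hydroxyl into a mesylate.)

(CH₃)₂CH–OMs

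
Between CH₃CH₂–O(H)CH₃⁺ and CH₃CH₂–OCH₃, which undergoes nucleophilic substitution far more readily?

From CH₃CH₂–OCH₃ the departing group would be CH₃O⁻ (pKₐ(CH₃OH) ≈ 15.5). Strong base; alkoxides do not leave unassisted.
From CH₃CH₂–O(H)CH₃⁺ the leaving group is R'OH (pKₐ(R'OH₂⁺) ≈ -2.4). Neutral; leaves from a protonated ether (an oxonium ion, R–O(H)R'⁺).
(In practice CH₃CH₂–O(H)CH₃⁺ is made from CH₃CH₂–OCH₃ by protonation with concentrated HI, allowing neutral methanol, rather than methoxide, to depart.)

CH₃CH₂–O(H)CH₃⁺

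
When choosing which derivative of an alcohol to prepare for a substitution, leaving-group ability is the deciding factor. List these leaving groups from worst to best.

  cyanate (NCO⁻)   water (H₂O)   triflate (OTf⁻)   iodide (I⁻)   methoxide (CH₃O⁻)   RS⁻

Leaving-group ability tracks the stability of the departed species; conjugate-acid pKₐ is the usual yardstick (lower pKₐ → better LG).
triflate (OTf⁻): pKₐ(CF₃SO₃H (triflic acid)) ≈ -14 — charge spread over three oxygens and a CF₃ group; the premier leaving group in synthesis
iodide (I⁻): pKₐ(HI) ≈ -10
water (H₂O): pKₐ(H₃O⁺) ≈ -1.7 — neutral; leaves from a protonated alcohol (R–OH₂⁺)
cyanate (NCO⁻): pKₐ(HOCN) ≈ 3.5 — resonance between N and O
RS⁻: pKₐ(RSH (a thiol)) ≈ 10.5 — moderately basic; rarely leaves without activation
methoxide (CH₃O⁻): pKₐ(CH₃OH) ≈ 15.5
Reversing gives the worst-to-best order requested.

methoxide (CH₃O⁻) < RS⁻ < cyanate (NCO⁻) < water (H₂O) < iodide (I⁻) < triflate (OTf⁻)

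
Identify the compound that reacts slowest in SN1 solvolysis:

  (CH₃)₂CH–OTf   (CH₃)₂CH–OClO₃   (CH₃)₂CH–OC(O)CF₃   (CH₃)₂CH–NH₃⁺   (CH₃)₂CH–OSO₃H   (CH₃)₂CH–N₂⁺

(CH₃)₂CH–NH₃⁺

Identical carbon frameworks mean the comparison reduces to leaving-group quality.
The more stable X⁻ (or X) is on its own — i.e. the weaker a base it is — the better a leaving group it makes.
(CH₃)₂CH–N₂⁺ loses N₂: no meaningful conjugate acid; N₂ departs as an exceptionally stable neutral molecule
(CH₃)₂CH–OTf loses OTf⁻: pKₐ(CF₃SO₃H (triflic acid)) ≈ -14
(CH₃)₂CH–OClO₃ loses ClO₄⁻: pKₐ(HClO₄) ≈ -10
(CH₃)₂CH–OSO₃H loses HSO₄⁻: pKₐ(H₂SO₄) ≈ -3
(CH₃)₂CH–OC(O)CF₃ loses CF₃COO⁻: pKₐ(CF₃COOH) ≈ 0.2
(CH₃)₂CH–NH₃⁺ loses NH₃: pKₐ(NH₄⁺) ≈ 9.2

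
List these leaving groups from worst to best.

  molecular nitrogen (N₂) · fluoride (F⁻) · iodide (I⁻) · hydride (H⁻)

hydride (H⁻) < fluoride (F⁻) < iodide (I⁻) < molecular nitrogen (N₂)

Leaving-group ability tracks the stability of the departed species; conjugate-acid pKₐ is the usual yardstick (lower pKₐ → better LG).
molecular nitrogen (N₂): no meaningful conjugate acid; N₂ departs as an exceptionally stable neutral molecule
iodide (I⁻): pKₐ(HI) ≈ -10
fluoride (F⁻): pKₐ(HF) ≈ 3.2 — small and strongly basic; the poor halide leaving group
hydride (H⁻): pKₐ(H₂) ≈ 36 — extremely strong base; leaves only in special hydride-transfer contexts
The question asks for worst first, so the sequence is read in increasing leaving-group ability.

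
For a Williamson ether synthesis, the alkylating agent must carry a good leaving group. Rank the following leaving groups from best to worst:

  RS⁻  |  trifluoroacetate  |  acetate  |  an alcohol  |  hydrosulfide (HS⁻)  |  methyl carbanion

an alcohol > trifluoroacetate > acetate > hydrosulfide (HS⁻) > RS⁻ > methyl carbanion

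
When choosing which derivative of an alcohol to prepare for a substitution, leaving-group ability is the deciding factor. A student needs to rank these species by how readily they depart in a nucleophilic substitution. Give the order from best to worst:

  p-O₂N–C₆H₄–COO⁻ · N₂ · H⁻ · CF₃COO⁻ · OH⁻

N₂ > CF₃COO⁻ > p-O₂N–C₆H₄–COO⁻ > OH⁻ > H⁻

Leaving-group ability tracks the stability of the departed species; conjugate-acid pKₐ is the usual yardstick (lower pKₐ → better LG).
N₂: no meaningful conjugate acid; N₂ departs as an exceptionally stable neutral molecule
CF₃COO⁻: pKₐ(CF₃COOH) ≈ 0.2
p-O₂N–C₆H₄–COO⁻: pKₐ(p-nitrobenzoic acid) ≈ 3.4
OH⁻: pKₐ(H₂O) ≈ 15.7
H⁻: pKₐ(H₂) ≈ 36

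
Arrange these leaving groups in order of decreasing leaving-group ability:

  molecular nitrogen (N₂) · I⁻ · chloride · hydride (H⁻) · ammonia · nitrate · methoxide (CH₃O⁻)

Leaving-group ability tracks the stability of the departed species; conjugate-acid pKₐ is the usual yardstick (lower pKₐ → better LG).
molecular nitrogen (N₂): no meaningful conjugate acid; N₂ departs as an exceptionally stable neutral molecule
I⁻: pKₐ(HI) ≈ -10 — large, highly polarisable; very weak base
chloride: pKₐ(HCl) ≈ -7
nitrate: pKₐ(HNO₃) ≈ -1.3 — resonance-delocalised over three oxygens
ammonia: pKₐ(NH₄⁺) ≈ 9.2
methoxide (CH₃O⁻): pKₐ(CH₃OH) ≈ 15.5 — strong base; alkoxides do not leave unassisted
hydride (H⁻): pKₐ(H₂) ≈ 36 — extremely strong base; leaves only in special hydride-transfer contexts

molecular nitrogen (N₂) > I⁻ > chloride > nitrate > ammonia > methoxide (CH₃O⁻) > hydride (H⁻)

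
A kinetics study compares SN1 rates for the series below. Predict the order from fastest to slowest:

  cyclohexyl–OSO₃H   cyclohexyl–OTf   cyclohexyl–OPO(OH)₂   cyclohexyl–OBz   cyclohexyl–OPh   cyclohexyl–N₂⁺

cyclohexyl–N₂⁺ > cyclohexyl–OTf > cyclohexyl–OSO₃H > cyclohexyl–OPO(OH)₂ > cyclohexyl–OBz > cyclohexyl–OPh

With the same alkyl group throughout, only the leaving group differentiates the rates.
A good leaving group is a weak base: the lower the pKₐ of its conjugate acid, the more readily it departs.
cyclohexyl–N₂⁺ loses N₂: no meaningful conjugate acid; N₂ departs as an exceptionally stable neutral molecule
cyclohexyl–OTf loses OTf⁻: pKₐ(CF₃SO₃H (triflic acid)) ≈ -14
cyclohexyl–OSO₃H loses HSO₄⁻: pKₐ(H₂SO₄) ≈ -3
cyclohexyl–OPO(OH)₂ loses H₂PO₄⁻: pKₐ(H₃PO₄) ≈ 2.1
cyclohexyl–OBz loses PhCOO⁻: pKₐ(C₆H₅COOH) ≈ 4.2
cyclohexyl–OPh loses PhO⁻: pKₐ(C₆H₅OH (phenol)) ≈ 10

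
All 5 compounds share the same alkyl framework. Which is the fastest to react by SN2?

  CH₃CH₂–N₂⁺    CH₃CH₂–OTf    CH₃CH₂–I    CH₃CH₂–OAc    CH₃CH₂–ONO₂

CH₃CH₂–N₂⁺

Same R in every case — rank the leaving groups.
Leaving-group ability tracks the stability of the departed species; conjugate-acid pKₐ is the usual yardstick (lower pKₐ → better LG).
CH₃CH₂–N₂⁺ loses N₂: no meaningful conjugate acid; N₂ departs as an exceptionally stable neutral molecule
CH₃CH₂–OTf loses OTf⁻: pKₐ(CF₃SO₃H (triflic acid)) ≈ -14
CH₃CH₂–I loses I⁻: pKₐ(HI) ≈ -10
CH₃CH₂–ONO₂ loses NO₃⁻: pKₐ(HNO₃) ≈ -1.3
CH₃CH₂–OAc loses AcO⁻: pKₐ(CH₃COOH) ≈ 4.8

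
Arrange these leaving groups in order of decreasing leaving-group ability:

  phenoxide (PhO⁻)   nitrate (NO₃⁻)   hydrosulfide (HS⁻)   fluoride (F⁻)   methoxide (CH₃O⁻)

nitrate (NO₃⁻) > fluoride (F⁻) > hydrosulfide (HS⁻) > phenoxide (PhO⁻) > methoxide (CH₃O⁻)

Rank by basicity of the departing species: weakest base leaves most easily.
nitrate (NO₃⁻): pKₐ(HNO₃) ≈ -1.3 — resonance-delocalised over three oxygens
fluoride (F⁻): pKₐ(HF) ≈ 3.2 — small and strongly basic; the poor halide leaving group
hydrosulfide (HS⁻): pKₐ(H₂S) ≈ 7 — larger and more polarisable than the oxygen analogue
phenoxide (PhO⁻): pKₐ(C₆H₅OH (phenol)) ≈ 10
methoxide (CH₃O⁻): pKₐ(CH₃OH) ≈ 15.5 — strong base; alkoxides do not leave unassisted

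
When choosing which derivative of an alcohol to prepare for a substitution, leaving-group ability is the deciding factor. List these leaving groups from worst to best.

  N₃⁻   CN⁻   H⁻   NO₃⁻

The more stable X⁻ (or X) is on its own — i.e. the weaker a base it is — the better a leaving group it makes.
NO₃⁻: pKₐ(HNO₃) ≈ -1.3 — resonance-delocalised over three oxygens
N₃⁻: pKₐ(HN₃) ≈ 4.7 — linear, resonance-stabilised
CN⁻: pKₐ(HCN) ≈ 9.2
H⁻: pKₐ(H₂) ≈ 36 — extremely strong base; leaves only in special hydride-transfer contexts
Listed from poorest to best leaving group as asked.

H⁻ < CN⁻ < N₃⁻ < NO₃⁻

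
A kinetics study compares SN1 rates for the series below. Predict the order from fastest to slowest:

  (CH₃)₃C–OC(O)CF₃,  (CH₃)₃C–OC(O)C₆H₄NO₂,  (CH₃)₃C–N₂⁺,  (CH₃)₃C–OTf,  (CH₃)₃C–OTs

The skeletons are identical, so relative rate is governed entirely by leaving-group ability.
Rank by basicity of the departing species: weakest base leaves most easily.
(CH₃)₃C–N₂⁺ loses N₂: no meaningful conjugate acid; N₂ departs as an exceptionally stable neutral molecule
(CH₃)₃C–OTf loses OTf⁻: pKₐ(CF₃SO₃H (triflic acid)) ≈ -14
(CH₃)₃C–OTs loses OTs⁻: pKₐ(p-CH₃C₆H₄SO₃H (TsOH)) ≈ -2.8
(CH₃)₃C–OC(O)CF₃ loses CF₃COO⁻: pKₐ(CF₃COOH) ≈ 0.2
(CH₃)₃C–OC(O)C₆H₄NO₂ loses p-O₂N–C₆H₄–COO⁻: pKₐ(p-nitrobenzoic acid) ≈ 3.4

(CH₃)₃C–N₂⁺ > (CH₃)₃C–OTf > (CH₃)₃C–OTs > (CH₃)₃C–OC(O)CF₃ > (CH₃)₃C–OC(O)C₆H₄NO₂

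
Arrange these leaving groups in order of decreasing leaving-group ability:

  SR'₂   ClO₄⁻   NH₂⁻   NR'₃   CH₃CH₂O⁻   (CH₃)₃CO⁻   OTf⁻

OTf⁻ > ClO₄⁻ > SR'₂ > NR'₃ > CH₃CH₂O⁻ > (CH₃)₃CO⁻ > NH₂⁻

OTf⁻: pKₐ(CF₃SO₃H (triflic acid)) ≈ -14
ClO₄⁻: pKₐ(HClO₄) ≈ -10
SR'₂: pKₐ(R'₂SH⁺) ≈ -7
NR'₃: pKₐ(R'₃NH⁺) ≈ 10.7
CH₃CH₂O⁻: pKₐ(CH₃CH₂OH) ≈ 16
(CH₃)₃CO⁻: pKₐ(t-BuOH) ≈ 18
NH₂⁻: pKₐ(NH₃) ≈ 38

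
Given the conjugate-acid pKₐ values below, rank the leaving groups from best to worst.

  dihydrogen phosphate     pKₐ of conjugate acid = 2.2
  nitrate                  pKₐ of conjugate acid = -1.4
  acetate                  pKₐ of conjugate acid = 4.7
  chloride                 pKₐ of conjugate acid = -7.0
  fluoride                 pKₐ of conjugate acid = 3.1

chloride > nitrate > dihydrogen phosphate > fluoride > acetate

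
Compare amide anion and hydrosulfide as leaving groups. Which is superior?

hydrosulfide

hydrosulfide is the better leaving group.
pKₐ(H₂S) ≈ 7 versus pKₐ(NH₃) ≈ 38: hydrosulfide is the much weaker base.
Larger and more polarisable than the oxygen analogue.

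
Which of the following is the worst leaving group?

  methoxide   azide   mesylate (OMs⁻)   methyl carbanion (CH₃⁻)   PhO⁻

methyl carbanion (CH₃⁻)

Rank by basicity of the departing species: weakest base leaves most easily.
mesylate (OMs⁻): pKₐ(CH₃SO₃H (MsOH)) ≈ -1.9
azide: pKₐ(HN₃) ≈ 4.7
PhO⁻: pKₐ(C₆H₅OH (phenol)) ≈ 10
methoxide: pKₐ(CH₃OH) ≈ 15.5
methyl carbanion (CH₃⁻): pKₐ(CH₄) ≈ 48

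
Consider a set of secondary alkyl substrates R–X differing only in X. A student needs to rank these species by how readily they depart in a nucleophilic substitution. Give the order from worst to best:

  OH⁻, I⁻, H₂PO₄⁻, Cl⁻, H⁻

H⁻ < OH⁻ < H₂PO₄⁻ < Cl⁻ < I⁻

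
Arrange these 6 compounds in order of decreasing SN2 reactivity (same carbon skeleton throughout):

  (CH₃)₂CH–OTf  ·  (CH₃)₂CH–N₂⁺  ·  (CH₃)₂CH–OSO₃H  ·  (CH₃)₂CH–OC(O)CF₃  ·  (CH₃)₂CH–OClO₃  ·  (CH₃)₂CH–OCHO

(CH₃)₂CH–N₂⁺ > (CH₃)₂CH–OTf > (CH₃)₂CH–OClO₃ > (CH₃)₂CH–OSO₃H > (CH₃)₂CH–OC(O)CF₃ > (CH₃)₂CH–OCHO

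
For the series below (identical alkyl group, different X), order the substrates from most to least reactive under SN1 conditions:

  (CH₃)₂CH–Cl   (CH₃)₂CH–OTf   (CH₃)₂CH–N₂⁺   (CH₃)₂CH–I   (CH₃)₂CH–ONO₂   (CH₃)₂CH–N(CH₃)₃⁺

(CH₃)₂CH–N₂⁺ > (CH₃)₂CH–OTf > (CH₃)₂CH–I > (CH₃)₂CH–Cl > (CH₃)₂CH–ONO₂ > (CH₃)₂CH–N(CH₃)₃⁺

Identical carbon frameworks mean the comparison reduces to leaving-group quality.
Leaving-group ability tracks the stability of the departed species; conjugate-acid pKₐ is the usual yardstick (lower pKₐ → better LG).
(CH₃)₂CH–N₂⁺ loses N₂: no meaningful conjugate acid; N₂ departs as an exceptionally stable neutral molecule
(CH₃)₂CH–OTf loses OTf⁻: pKₐ(CF₃SO₃H (triflic acid)) ≈ -14
(CH₃)₂CH–I loses I⁻: pKₐ(HI) ≈ -10
(CH₃)₂CH–Cl loses Cl⁻: pKₐ(HCl) ≈ -7
(CH₃)₂CH–ONO₂ loses NO₃⁻: pKₐ(HNO₃) ≈ -1.3
(CH₃)₂CH–N(CH₃)₃⁺ loses NR'₃: pKₐ(R'₃NH⁺) ≈ 10.7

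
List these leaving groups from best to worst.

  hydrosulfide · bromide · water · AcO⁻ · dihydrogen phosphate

bromide > water > dihydrogen phosphate > AcO⁻ > hydrosulfide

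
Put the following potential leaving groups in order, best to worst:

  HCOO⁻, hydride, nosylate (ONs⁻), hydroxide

nosylate (ONs⁻) > HCOO⁻ > hydroxide > hydride

A good leaving group is a weak base: the lower the pKₐ of its conjugate acid, the more readily it departs.
nosylate (ONs⁻): pKₐ(p-O₂NC₆H₄SO₃H) ≈ -3.5
HCOO⁻: pKₐ(HCOOH) ≈ 3.8 — resonance-stabilised carboxylate
hydroxide: pKₐ(H₂O) ≈ 15.7 — strong base; essentially never leaves without prior activation
hydride: pKₐ(H₂) ≈ 36 — extremely strong base; leaves only in special hydride-transfer contexts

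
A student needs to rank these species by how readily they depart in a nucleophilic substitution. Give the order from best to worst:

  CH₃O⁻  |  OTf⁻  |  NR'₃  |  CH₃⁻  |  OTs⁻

The more stable X⁻ (or X) is on its own — i.e. the weaker a base it is — the better a leaving group it makes.
OTf⁻: pKₐ(CF₃SO₃H (triflic acid)) ≈ -14
OTs⁻: pKₐ(p-CH₃C₆H₄SO₃H (TsOH)) ≈ -2.8
NR'₃: pKₐ(R'₃NH⁺) ≈ 10.7
CH₃O⁻: pKₐ(CH₃OH) ≈ 15.5
CH₃⁻: pKₐ(CH₄) ≈ 48

OTf⁻ > OTs⁻ > NR'₃ > CH₃O⁻ > CH₃⁻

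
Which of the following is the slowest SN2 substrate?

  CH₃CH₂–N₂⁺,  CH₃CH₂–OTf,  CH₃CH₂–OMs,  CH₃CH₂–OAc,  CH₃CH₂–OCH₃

CH₃CH₂–OCH₃

Identical carbon frameworks mean the comparison reduces to leaving-group quality.
The more stable X⁻ (or X) is on its own — i.e. the weaker a base it is — the better a leaving group it makes.
CH₃CH₂–N₂⁺ loses N₂: no meaningful conjugate acid; N₂ departs as an exceptionally stable neutral molecule
CH₃CH₂–OTf loses OTf⁻: pKₐ(CF₃SO₃H (triflic acid)) ≈ -14
CH₃CH₂–OMs loses OMs⁻: pKₐ(CH₃SO₃H (MsOH)) ≈ -1.9
CH₃CH₂–OAc loses AcO⁻: pKₐ(CH₃COOH) ≈ 4.8
CH₃CH₂–OCH₃ loses CH₃O⁻: pKₐ(CH₃OH) ≈ 15.5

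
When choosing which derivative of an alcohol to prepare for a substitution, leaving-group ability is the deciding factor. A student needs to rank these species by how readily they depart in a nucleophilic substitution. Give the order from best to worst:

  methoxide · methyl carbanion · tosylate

tosylate > methoxide > methyl carbanion

The more stable X⁻ (or X) is on its own — i.e. the weaker a base it is — the better a leaving group it makes.
tosylate: pKₐ(p-CH₃C₆H₄SO₃H (TsOH)) ≈ -2.8
methoxide: pKₐ(CH₃OH) ≈ 15.5
methyl carbanion: pKₐ(CH₄) ≈ 48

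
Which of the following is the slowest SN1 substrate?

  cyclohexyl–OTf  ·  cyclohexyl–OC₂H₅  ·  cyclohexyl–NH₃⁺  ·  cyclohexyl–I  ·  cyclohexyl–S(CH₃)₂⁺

The skeletons are identical, so relative rate is governed entirely by leaving-group ability.
Leaving-group ability tracks the stability of the departed species; conjugate-acid pKₐ is the usual yardstick (lower pKₐ → better LG).
cyclohexyl–OTf loses OTf⁻: pKₐ(CF₃SO₃H (triflic acid)) ≈ -14
cyclohexyl–I loses I⁻: pKₐ(HI) ≈ -10
cyclohexyl–S(CH₃)₂⁺ loses SR'₂: pKₐ(R'₂SH⁺) ≈ -7
cyclohexyl–NH₃⁺ loses NH₃: pKₐ(NH₄⁺) ≈ 9.2
cyclohexyl–OC₂H₅ loses CH₃CH₂O⁻: pKₐ(CH₃CH₂OH) ≈ 16

cyclohexyl–OC₂H₅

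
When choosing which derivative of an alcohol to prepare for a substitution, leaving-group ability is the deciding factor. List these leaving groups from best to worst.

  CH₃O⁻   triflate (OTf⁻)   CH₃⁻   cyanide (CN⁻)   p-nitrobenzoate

triflate (OTf⁻) > p-nitrobenzoate > cyanide (CN⁻) > CH₃O⁻ > CH₃⁻

triflate (OTf⁻): pKₐ(CF₃SO₃H (triflic acid)) ≈ -14
p-nitrobenzoate: pKₐ(p-nitrobenzoic acid) ≈ 3.4
cyanide (CN⁻): pKₐ(HCN) ≈ 9.2
CH₃O⁻: pKₐ(CH₃OH) ≈ 15.5
CH₃⁻: pKₐ(CH₄) ≈ 48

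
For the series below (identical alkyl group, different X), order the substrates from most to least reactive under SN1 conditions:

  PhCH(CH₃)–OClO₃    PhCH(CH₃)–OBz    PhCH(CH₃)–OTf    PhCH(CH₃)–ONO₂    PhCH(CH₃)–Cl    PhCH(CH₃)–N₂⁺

Identical carbon frameworks mean the comparison reduces to leaving-group quality.
The more stable X⁻ (or X) is on its own — i.e. the weaker a base it is — the better a leaving group it makes.
PhCH(CH₃)–N₂⁺ loses N₂: no meaningful conjugate acid; N₂ departs as an exceptionally stable neutral molecule
PhCH(CH₃)–OTf loses OTf⁻: pKₐ(CF₃SO₃H (triflic acid)) ≈ -14
PhCH(CH₃)–OClO₃ loses ClO₄⁻: pKₐ(HClO₄) ≈ -10
PhCH(CH₃)–Cl loses Cl⁻: pKₐ(HCl) ≈ -7
PhCH(CH₃)–ONO₂ loses NO₃⁻: pKₐ(HNO₃) ≈ -1.3
PhCH(CH₃)–OBz loses PhCOO⁻: pKₐ(C₆H₅COOH) ≈ 4.2

PhCH(CH₃)–N₂⁺ > PhCH(CH₃)–OTf > PhCH(CH₃)–OClO₃ > PhCH(CH₃)–Cl > PhCH(CH₃)–ONO₂ > PhCH(CH₃)–OBz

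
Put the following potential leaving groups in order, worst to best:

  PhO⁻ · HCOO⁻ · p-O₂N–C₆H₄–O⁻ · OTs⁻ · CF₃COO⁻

PhO⁻ < p-O₂N–C₆H₄–O⁻ < HCOO⁻ < CF₃COO⁻ < OTs⁻

Leaving-group ability tracks the stability of the departed species; conjugate-acid pKₐ is the usual yardstick (lower pKₐ → better LG).
OTs⁻: pKₐ(p-CH₃C₆H₄SO₃H (TsOH)) ≈ -2.8
CF₃COO⁻: pKₐ(CF₃COOH) ≈ 0.2 — strongly electron-withdrawing CF₃ stabilises the carboxylate
HCOO⁻: pKₐ(HCOOH) ≈ 3.8
p-O₂N–C₆H₄–O⁻: pKₐ(p-nitrophenol) ≈ 7.2 — nitro group delocalises the charge; the classic chromogenic LG
PhO⁻: pKₐ(C₆H₅OH (phenol)) ≈ 10
Listed from poorest to best leaving group as asked.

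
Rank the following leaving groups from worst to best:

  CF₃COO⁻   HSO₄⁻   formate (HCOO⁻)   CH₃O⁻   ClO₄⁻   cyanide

CH₃O⁻ < cyanide < formate (HCOO⁻) < CF₃COO⁻ < HSO₄⁻ < ClO₄⁻

Rank by basicity of the departing species: weakest base leaves most easily.
ClO₄⁻: pKₐ(HClO₄) ≈ -10
HSO₄⁻: pKₐ(H₂SO₄) ≈ -3 — conjugate base of a strong mineral acid
CF₃COO⁻: pKₐ(CF₃COOH) ≈ 0.2 — strongly electron-withdrawing CF₃ stabilises the carboxylate
formate (HCOO⁻): pKₐ(HCOOH) ≈ 3.8
cyanide: pKₐ(HCN) ≈ 9.2
CH₃O⁻: pKₐ(CH₃OH) ≈ 15.5 — strong base; alkoxides do not leave unassisted
The question asks for worst first, so the sequence is read in increasing leaving-group ability.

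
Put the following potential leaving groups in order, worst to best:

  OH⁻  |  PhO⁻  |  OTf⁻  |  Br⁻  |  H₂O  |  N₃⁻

OTf⁻: pKₐ(CF₃SO₃H (triflic acid)) ≈ -14
Br⁻: pKₐ(HBr) ≈ -9
H₂O: pKₐ(H₃O⁺) ≈ -1.7
N₃⁻: pKₐ(HN₃) ≈ 4.7
PhO⁻: pKₐ(C₆H₅OH (phenol)) ≈ 10
OH⁻: pKₐ(H₂O) ≈ 15.7
Reversing gives the worst-to-best order requested.

OH⁻ < PhO⁻ < N₃⁻ < H₂O < Br⁻ < OTf⁻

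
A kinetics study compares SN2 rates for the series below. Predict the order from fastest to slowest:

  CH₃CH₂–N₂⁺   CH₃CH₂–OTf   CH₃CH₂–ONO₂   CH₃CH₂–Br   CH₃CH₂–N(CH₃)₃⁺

Identical carbon frameworks mean the comparison reduces to leaving-group quality.
Rank by basicity of the departing species: weakest base leaves most easily.
CH₃CH₂–N₂⁺ loses N₂: no meaningful conjugate acid; N₂ departs as an exceptionally stable neutral molecule
CH₃CH₂–OTf loses OTf⁻: pKₐ(CF₃SO₃H (triflic acid)) ≈ -14
CH₃CH₂–Br loses Br⁻: pKₐ(HBr) ≈ -9
CH₃CH₂–ONO₂ loses NO₃⁻: pKₐ(HNO₃) ≈ -1.3
CH₃CH₂–N(CH₃)₃⁺ loses NR'₃: pKₐ(R'₃NH⁺) ≈ 10.7

CH₃CH₂–N₂⁺ > CH₃CH₂–OTf > CH₃CH₂–Br > CH₃CH₂–ONO₂ > CH₃CH₂–N(CH₃)₃⁺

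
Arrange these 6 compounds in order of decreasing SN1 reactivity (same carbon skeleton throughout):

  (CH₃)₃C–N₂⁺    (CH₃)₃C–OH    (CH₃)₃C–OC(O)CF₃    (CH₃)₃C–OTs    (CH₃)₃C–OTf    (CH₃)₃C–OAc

The skeletons are identical, so relative rate is governed entirely by leaving-group ability.
The more stable X⁻ (or X) is on its own — i.e. the weaker a base it is — the better a leaving group it makes.
(CH₃)₃C–N₂⁺ loses N₂: no meaningful conjugate acid; N₂ departs as an exceptionally stable neutral molecule
(CH₃)₃C–OTf loses OTf⁻: pKₐ(CF₃SO₃H (triflic acid)) ≈ -14
(CH₃)₃C–OTs loses OTs⁻: pKₐ(p-CH₃C₆H₄SO₃H (TsOH)) ≈ -2.8
(CH₃)₃C–OC(O)CF₃ loses CF₃COO⁻: pKₐ(CF₃COOH) ≈ 0.2
(CH₃)₃C–OAc loses AcO⁻: pKₐ(CH₃COOH) ≈ 4.8
(CH₃)₃C–OH loses OH⁻: pKₐ(H₂O) ≈ 15.7

(CH₃)₃C–N₂⁺ > (CH₃)₃C–OTf > (CH₃)₃C–OTs > (CH₃)₃C–OC(O)CF₃ > (CH₃)₃C–OAc > (CH₃)₃C–OH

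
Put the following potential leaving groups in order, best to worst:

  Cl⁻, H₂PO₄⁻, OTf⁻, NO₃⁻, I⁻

OTf⁻ > I⁻ > Cl⁻ > NO₃⁻ > H₂PO₄⁻

OTf⁻: pKₐ(CF₃SO₃H (triflic acid)) ≈ -14
I⁻: pKₐ(HI) ≈ -10 — large, highly polarisable; very weak base
Cl⁻: pKₐ(HCl) ≈ -7
NO₃⁻: pKₐ(HNO₃) ≈ -1.3
H₂PO₄⁻: pKₐ(H₃PO₄) ≈ 2.1 — moderate base; biological leaving group after further activation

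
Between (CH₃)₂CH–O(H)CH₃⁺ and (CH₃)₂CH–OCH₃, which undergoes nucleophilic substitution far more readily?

From (CH₃)₂CH–OCH₃ the departing group would be CH₃O⁻ (pKₐ(CH₃OH) ≈ 15.5). Strong base; alkoxides do not leave unassisted.
From (CH₃)₂CH–O(H)CH₃⁺ the leaving group is R'OH (pKₐ(R'OH₂⁺) ≈ -2.4). Neutral; leaves from a protonated ether (an oxonium ion, R–O(H)R'⁺).
(In practice (CH₃)₂CH–O(H)CH₃⁺ is made from (CH₃)₂CH–OCH₃ by protonation with concentrated HI, allowing neutral methanol, rather than methoxide, to depart.)

(CH₃)₂CH–O(H)CH₃⁺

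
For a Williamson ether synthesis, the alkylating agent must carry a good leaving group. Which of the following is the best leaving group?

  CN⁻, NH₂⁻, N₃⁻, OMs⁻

OMs⁻

A good leaving group is a weak base: the lower the pKₐ of its conjugate acid, the more readily it departs.
OMs⁻: pKₐ(CH₃SO₃H (MsOH)) ≈ -1.9
N₃⁻: pKₐ(HN₃) ≈ 4.7
CN⁻: pKₐ(HCN) ≈ 9.2
NH₂⁻: pKₐ(NH₃) ≈ 38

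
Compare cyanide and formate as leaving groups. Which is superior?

formate

formate is the better leaving group.
pKₐ(HCOOH) ≈ 3.8 versus pKₐ(HCN) ≈ 9.2: formate is the much weaker base.
Resonance-stabilised carboxylate.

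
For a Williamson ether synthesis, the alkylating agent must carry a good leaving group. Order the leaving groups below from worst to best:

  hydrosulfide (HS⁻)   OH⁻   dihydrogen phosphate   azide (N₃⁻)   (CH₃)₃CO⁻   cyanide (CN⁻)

dihydrogen phosphate: pKₐ(H₃PO₄) ≈ 2.1 — moderate base; biological leaving group after further activation
azide (N₃⁻): pKₐ(HN₃) ≈ 4.7 — linear, resonance-stabilised
hydrosulfide (HS⁻): pKₐ(H₂S) ≈ 7 — larger and more polarisable than the oxygen analogue
cyanide (CN⁻): pKₐ(HCN) ≈ 9.2
OH⁻: pKₐ(H₂O) ≈ 15.7 — strong base; essentially never leaves without prior activation
(CH₃)₃CO⁻: pKₐ(t-BuOH) ≈ 18 — bulky, strongly basic alkoxide
Listed from poorest to best leaving group as asked.

(CH₃)₃CO⁻ < OH⁻ < cyanide (CN⁻) < hydrosulfide (HS⁻) < azide (N₃⁻) < dihydrogen phosphate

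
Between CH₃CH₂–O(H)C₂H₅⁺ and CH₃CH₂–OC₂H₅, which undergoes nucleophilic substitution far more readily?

From CH₃CH₂–OC₂H₅ the departing group would be CH₃CH₂O⁻ (pKₐ(CH₃CH₂OH) ≈ 16). Strong base; alkoxides do not leave unassisted.
From CH₃CH₂–O(H)C₂H₅⁺ the leaving group is R'OH (pKₐ(R'OH₂⁺) ≈ -2.4). Neutral; leaves from a protonated ether (an oxonium ion, R–O(H)R'⁺).
(In practice CH₃CH₂–O(H)C₂H₅⁺ is made from CH₃CH₂–OC₂H₅ by protonation with concentrated HBr, allowing neutral ethanol, rather than ethoxide, to depart.)

CH₃CH₂–O(H)C₂H₅⁺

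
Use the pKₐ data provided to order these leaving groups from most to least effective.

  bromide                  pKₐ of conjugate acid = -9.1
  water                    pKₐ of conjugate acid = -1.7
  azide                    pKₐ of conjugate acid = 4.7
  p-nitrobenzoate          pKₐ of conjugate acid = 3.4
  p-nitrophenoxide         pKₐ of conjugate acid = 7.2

Lower conjugate-acid pKₐ ⇒ weaker base ⇒ better leaving group.
Sorting by the given values: bromide (-9.1), water (-1.7), p-nitrobenzoate (3.4), azide (4.7), p-nitrophenoxide (7.2).

bromide > water > p-nitrobenzoate > azide > p-nitrophenoxide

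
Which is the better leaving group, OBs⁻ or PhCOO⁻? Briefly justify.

OBs⁻

OBs⁻ is the better leaving group.
pKₐ(p-BrC₆H₄SO₃H) ≈ -2.8 versus pKₐ(C₆H₅COOH) ≈ 4.2: OBs⁻ is the much weaker base.
Arenesulfonate with a p-bromo substituent.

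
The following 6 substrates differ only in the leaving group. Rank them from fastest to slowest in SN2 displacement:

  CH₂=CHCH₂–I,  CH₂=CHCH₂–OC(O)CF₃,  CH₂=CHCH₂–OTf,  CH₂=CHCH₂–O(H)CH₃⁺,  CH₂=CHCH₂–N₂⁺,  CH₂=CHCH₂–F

CH₂=CHCH₂–N₂⁺ > CH₂=CHCH₂–OTf > CH₂=CHCH₂–I > CH₂=CHCH₂–O(H)CH₃⁺ > CH₂=CHCH₂–OC(O)CF₃ > CH₂=CHCH₂–F

The skeletons are identical, so relative rate is governed entirely by leaving-group ability.
Leaving-group ability tracks the stability of the departed species; conjugate-acid pKₐ is the usual yardstick (lower pKₐ → better LG).
CH₂=CHCH₂–N₂⁺ loses N₂: no meaningful conjugate acid; N₂ departs as an exceptionally stable neutral molecule
CH₂=CHCH₂–OTf loses OTf⁻: pKₐ(CF₃SO₃H (triflic acid)) ≈ -14
CH₂=CHCH₂–I loses I⁻: pKₐ(HI) ≈ -10
CH₂=CHCH₂–O(H)CH₃⁺ loses R'OH: pKₐ(R'OH₂⁺) ≈ -2.4
CH₂=CHCH₂–OC(O)CF₃ loses CF₃COO⁻: pKₐ(CF₃COOH) ≈ 0.2
CH₂=CHCH₂–F loses F⁻: pKₐ(HF) ≈ 3.2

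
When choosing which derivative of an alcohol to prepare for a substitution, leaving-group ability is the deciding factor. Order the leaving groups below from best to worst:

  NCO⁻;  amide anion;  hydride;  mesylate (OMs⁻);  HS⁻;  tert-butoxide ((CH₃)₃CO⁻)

Rank by basicity of the departing species: weakest base leaves most easily.
mesylate (OMs⁻): pKₐ(CH₃SO₃H (MsOH)) ≈ -1.9
NCO⁻: pKₐ(HOCN) ≈ 3.5
HS⁻: pKₐ(H₂S) ≈ 7
tert-butoxide ((CH₃)₃CO⁻): pKₐ(t-BuOH) ≈ 18
hydride: pKₐ(H₂) ≈ 36 — extremely strong base; leaves only in special hydride-transfer contexts
amide anion: pKₐ(NH₃) ≈ 38 — extremely strong base; never a leaving group

mesylate (OMs⁻) > NCO⁻ > HS⁻ > tert-butoxide ((CH₃)₃CO⁻) > hydride > amide anion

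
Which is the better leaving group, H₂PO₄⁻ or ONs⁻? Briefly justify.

ONs⁻ is the better leaving group.
pKₐ(p-O₂NC₆H₄SO₃H) ≈ -3.5 versus pKₐ(H₃PO₄) ≈ 2.1: ONs⁻ is the much weaker base.
P-nitro group further stabilises the sulfonate.

ONs⁻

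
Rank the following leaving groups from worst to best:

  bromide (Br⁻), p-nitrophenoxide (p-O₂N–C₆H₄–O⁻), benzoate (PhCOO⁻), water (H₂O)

The more stable X⁻ (or X) is on its own — i.e. the weaker a base it is — the better a leaving group it makes.
bromide (Br⁻): pKₐ(HBr) ≈ -9
water (H₂O): pKₐ(H₃O⁺) ≈ -1.7
benzoate (PhCOO⁻): pKₐ(C₆H₅COOH) ≈ 4.2
p-nitrophenoxide (p-O₂N–C₆H₄–O⁻): pKₐ(p-nitrophenol) ≈ 7.2
The question asks for worst first, so the sequence is read in increasing leaving-group ability.

p-nitrophenoxide (p-O₂N–C₆H₄–O⁻) < benzoate (PhCOO⁻) < water (H₂O) < bromide (Br⁻)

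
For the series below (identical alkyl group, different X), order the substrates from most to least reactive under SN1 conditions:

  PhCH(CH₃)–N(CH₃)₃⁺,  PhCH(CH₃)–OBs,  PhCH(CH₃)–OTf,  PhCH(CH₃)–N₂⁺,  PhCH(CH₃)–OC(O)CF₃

PhCH(CH₃)–N₂⁺ > PhCH(CH₃)–OTf > PhCH(CH₃)–OBs > PhCH(CH₃)–OC(O)CF₃ > PhCH(CH₃)–N(CH₃)₃⁺

The skeletons are identical, so relative rate is governed entirely by leaving-group ability.
A good leaving group is a weak base: the lower the pKₐ of its conjugate acid, the more readily it departs.
PhCH(CH₃)–N₂⁺ loses N₂: no meaningful conjugate acid; N₂ departs as an exceptionally stable neutral molecule
PhCH(CH₃)–OTf loses OTf⁻: pKₐ(CF₃SO₃H (triflic acid)) ≈ -14
PhCH(CH₃)–OBs loses OBs⁻: pKₐ(p-BrC₆H₄SO₃H) ≈ -2.8
PhCH(CH₃)–OC(O)CF₃ loses CF₃COO⁻: pKₐ(CF₃COOH) ≈ 0.2
PhCH(CH₃)–N(CH₃)₃⁺ loses NR'₃: pKₐ(R'₃NH⁺) ≈ 10.7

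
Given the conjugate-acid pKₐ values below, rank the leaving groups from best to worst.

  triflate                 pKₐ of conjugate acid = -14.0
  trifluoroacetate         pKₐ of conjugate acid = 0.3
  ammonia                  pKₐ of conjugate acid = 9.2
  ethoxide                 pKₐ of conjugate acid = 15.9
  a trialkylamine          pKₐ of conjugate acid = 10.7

Lower conjugate-acid pKₐ ⇒ weaker base ⇒ better leaving group.
Sorting by the given values: triflate (-14.0), trifluoroacetate (0.3), ammonia (9.2), a trialkylamine (10.7), ethoxide (15.9).

triflate > trifluoroacetate > ammonia > a trialkylamine > ethoxide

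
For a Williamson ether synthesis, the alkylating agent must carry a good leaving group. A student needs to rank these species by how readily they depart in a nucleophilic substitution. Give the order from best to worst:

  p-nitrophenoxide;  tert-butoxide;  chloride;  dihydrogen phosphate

chloride > dihydrogen phosphate > p-nitrophenoxide > tert-butoxide

Rank by basicity of the departing species: weakest base leaves most easily.
chloride: pKₐ(HCl) ≈ -7
dihydrogen phosphate: pKₐ(H₃PO₄) ≈ 2.1
p-nitrophenoxide: pKₐ(p-nitrophenol) ≈ 7.2
tert-butoxide: pKₐ(t-BuOH) ≈ 18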